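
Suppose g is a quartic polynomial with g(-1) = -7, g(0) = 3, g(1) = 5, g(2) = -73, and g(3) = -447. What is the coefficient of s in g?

Write g(s) = as^4 + bs^3 + cs^2 + ds + e. Substituting each data point gives a linear system:
  a - b + c - d + e = -7
  e = 3
  a + b + c + d + e = 5
  16a + 8b + 4c + 2d + e = -73
  81a + 27b + 9c + 3d + e = -447
Solving the system yields a = -6, b = 0, c = 2, d = 6, e = 3.
So g(s) = -6s⁴ + 2s² + 6s + 3.
The coefficient of s is 6.

6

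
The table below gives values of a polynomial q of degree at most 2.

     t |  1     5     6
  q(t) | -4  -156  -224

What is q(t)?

q(t) = -6t^2 - 2t + 4

Write q(t) = at^2 + bt + c. Substituting each data point gives a linear system:
  a + b + c = -4
  25a + 5b + c = -156
  36a + 6b + c = -224
Solving the system yields a = -6, b = -2, c = 4.
So q(t) = -6t^2 - 2t + 4.
Check: q(1) = -4. ✓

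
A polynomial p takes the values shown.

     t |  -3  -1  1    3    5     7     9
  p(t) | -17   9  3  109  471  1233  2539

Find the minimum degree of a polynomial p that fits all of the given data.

3

Forward differences of the values at t = -3, -1, 1, 3, 5, 7, 9:
  p  : -17  9  3  109  471  1233  2539
  Δ  : 26  -6  106  362  762  1306
  Δ^2: -32  112  256  400  544
  Δ^3: 144  144  144  144
  Δ^4: 0  0  0
  Δ^5: 0  0
  Δ^6: 0
The third differences are constant (144) and nonzero, while all higher differences vanish, so the minimal degree is 3.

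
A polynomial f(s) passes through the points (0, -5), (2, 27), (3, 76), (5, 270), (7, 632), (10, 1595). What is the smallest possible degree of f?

3

Divided differences on the nodes 0, 2, 3, 5, 7, 10:
  order 0: -5  27  76  270  632  1595
  order 1: 16  49  97  181  321
  order 2: 11  16  21  28
  order 3: 1  1  1
  order 4: 0  0
  order 5: 0
The order-3 divided differences are all 1 (nonzero) and every higher order vanishes, so the data lies on a polynomial of degree exactly 3.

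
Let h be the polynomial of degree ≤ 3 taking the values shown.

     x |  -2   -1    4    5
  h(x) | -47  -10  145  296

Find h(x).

Using the Lagrange interpolation formula with nodes -2, -1, 4, 5:
  L_0(x) = (x + 1)(x - 4)(x - 5) / -42
  L_1(x) = (x + 2)(x - 4)(x - 5) / 30
  L_2(x) = (x + 2)(x + 1)(x - 5) / -30
  L_3(x) = (x + 2)(x + 1)(x - 4) / 42
Then h(x) = -47·L_0(x) - 10·L_1(x) + 145·L_2(x) + 296·L_3(x).
Expanding and collecting terms gives h(x) = 3x^3 - 4x^2 + 4x + 1.
Check: h(4) = 145. ✓

h(x) = 3x^3 - 4x^2 + 4x + 1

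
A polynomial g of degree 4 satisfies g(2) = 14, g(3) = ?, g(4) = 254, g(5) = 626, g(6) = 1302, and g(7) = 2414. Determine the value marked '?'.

78

The 5 known points determine the degree-4 polynomial uniquely.
Write g(t) = at^4 + bt^3 + ct^2 + dt + e. Substituting each data point gives a linear system:
  16a + 8b + 4c + 2d + e = 14
  256a + 64b + 16c + 4d + e = 254
  625a + 125b + 25c + 5d + e = 626
  1296a + 216b + 36c + 6d + e = 1302
  2401a + 343b + 49c + 7d + e = 2414
Solving the system yields a = 1, b = 0, c = 1, d = -6, e = 6.
So g(t) = t⁴ + t² - 6t + 6.
Then g(3) = 78.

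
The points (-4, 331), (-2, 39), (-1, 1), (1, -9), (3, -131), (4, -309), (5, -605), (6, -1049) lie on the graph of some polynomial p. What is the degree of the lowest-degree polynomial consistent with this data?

3

Divided differences on the nodes -4, -2, -1, 1, 3, 4, 5, 6:
  order 0: 331  39  1  -9  -131  -309  -605  -1049
  order 1: -146  -38  -5  -61  -178  -296  -444
  order 2: 36  11  -14  -39  -59  -74
  order 3: -5  -5  -5  -5  -5
  order 4: 0  0  0  0
  order 5: 0  0  0
  order 6: 0  0
  order 7: 0
The order-3 divided differences are all -5 (nonzero) and every higher order vanishes, so the data lies on a polynomial of degree exactly 3.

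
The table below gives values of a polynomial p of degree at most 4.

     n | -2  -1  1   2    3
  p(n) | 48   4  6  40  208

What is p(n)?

p(n) = 3n^4 - n^3 - 2n^2 + 2n + 4

Write p(n) = an^4 + bn^3 + cn^2 + dn + e. Substituting each data point gives a linear system:
  16a - 8b + 4c - 2d + e = 48
  a - b + c - d + e = 4
  a + b + c + d + e = 6
  16a + 8b + 4c + 2d + e = 40
  81a + 27b + 9c + 3d + e = 208
Solving the system yields a = 3, b = -1, c = -2, d = 2, e = 4.
So p(n) = 3n^4 - n^3 - 2n^2 + 2n + 4.
Check: p(1) = 6. ✓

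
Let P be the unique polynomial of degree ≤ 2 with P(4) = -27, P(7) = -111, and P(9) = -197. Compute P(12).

Write P(n) = an^2 + bn + c. Substituting each data point gives a linear system:
  16a + 4b + c = -27
  49a + 7b + c = -111
  81a + 9b + c = -197
Solving the system yields a = -3, b = 5, c = 1.
So P(n) = -3n² + 5n + 1.
Then P(12) = -371.

-371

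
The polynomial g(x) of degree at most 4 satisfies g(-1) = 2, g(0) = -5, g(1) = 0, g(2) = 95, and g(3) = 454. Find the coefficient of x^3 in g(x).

5

Write g(x) = ax^4 + bx^3 + cx^2 + dx + e. Substituting each data point gives a linear system:
  a - b + c - d + e = 2
  e = -5
  a + b + c + d + e = 0
  16a + 8b + 4c + 2d + e = 95
  81a + 27b + 9c + 3d + e = 454
Solving the system yields a = 4, b = 5, c = 2, d = -6, e = -5.
So g(x) = 4x^4 + 5x^3 + 2x^2 - 6x - 5.
The coefficient of x^3 is 5.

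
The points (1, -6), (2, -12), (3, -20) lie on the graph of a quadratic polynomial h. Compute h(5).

Using the Lagrange interpolation formula with nodes 1, 2, 3:
  L_0(u) = (u - 2)(u - 3) / 2
  L_1(u) = (u - 1)(u - 3) / -1
  L_2(u) = (u - 1)(u - 2) / 2
Then h(u) = -6·L_0(u) - 12·L_1(u) - 20·L_2(u).
Expanding and collecting terms gives h(u) = -u^2 - 3u - 2.
Evaluating at u = 5: h(5) = -42.

-42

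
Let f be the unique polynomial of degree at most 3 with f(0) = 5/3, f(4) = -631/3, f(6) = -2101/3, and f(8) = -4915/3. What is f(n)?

Using the Lagrange interpolation formula with nodes 0, 4, 6, 8:
  L_0(n) = (n - 4)(n - 6)(n - 8) / -192
  L_1(n) = n(n - 6)(n - 8) / 32
  L_2(n) = n(n - 4)(n - 8) / -24
  L_3(n) = n(n - 4)(n - 6) / 64
Then f(n) = 5/3·L_0(n) - 631/3·L_1(n) - 2101/3·L_2(n) - 4915/3·L_3(n).
Expanding and collecting terms gives f(n) = -3n³ - 2n² + 3n + 5/3.
Check: f(0) = 5/3. ✓

f(n) = -3n^3 - 2n^2 + 3n + 5/3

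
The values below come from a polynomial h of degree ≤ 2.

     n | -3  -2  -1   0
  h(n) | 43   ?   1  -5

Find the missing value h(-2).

17

The 3 known points determine the degree-2 polynomial uniquely.
Write h(n) = an^2 + bn + c. Substituting each data point gives a linear system:
  9a - 3b + c = 43
  a - b + c = 1
  c = -5
Solving the system yields a = 5, b = -1, c = -5.
So h(n) = 5n^2 - n - 5.
Then h(-2) = 17.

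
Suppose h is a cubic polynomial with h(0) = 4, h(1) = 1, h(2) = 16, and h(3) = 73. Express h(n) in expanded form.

h(n) = 4n^3 - 3n^2 - 4n + 4

Using the Lagrange interpolation formula with nodes 0, 1, 2, 3:
  L_0(n) = (n - 1)(n - 2)(n - 3) / -6
  L_1(n) = n(n - 2)(n - 3) / 2
  L_2(n) = n(n - 1)(n - 3) / -2
  L_3(n) = n(n - 1)(n - 2) / 6
Then h(n) = 4·L_0(n) + 1·L_1(n) + 16·L_2(n) + 73·L_3(n).
Expanding and collecting terms gives h(n) = 4n^3 - 3n^2 - 4n + 4.
Check: h(0) = 4. ✓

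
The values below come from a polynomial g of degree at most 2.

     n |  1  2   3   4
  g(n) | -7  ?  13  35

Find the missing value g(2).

The 3 known points determine the degree-2 polynomial uniquely.
Write g(n) = an^2 + bn + c. Substituting each data point gives a linear system:
  a + b + c = -7
  9a + 3b + c = 13
  16a + 4b + c = 35
Solving the system yields a = 4, b = -6, c = -5.
So g(n) = 4n^2 - 6n - 5.
Then g(2) = -1.

-1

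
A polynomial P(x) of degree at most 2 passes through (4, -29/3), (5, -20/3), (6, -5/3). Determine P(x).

Using the Lagrange interpolation formula with nodes 4, 5, 6:
  L_0(x) = (x - 5)(x - 6) / 2
  L_1(x) = (x - 4)(x - 6) / -1
  L_2(x) = (x - 4)(x - 5) / 2
Then P(x) = -29/3·L_0(x) - 20/3·L_1(x) - 5/3·L_2(x).
Expanding and collecting terms gives P(x) = x² - 6x - 5/3.
Check: P(5) = -20/3. ✓

P(x) = x^2 - 6x - 5/3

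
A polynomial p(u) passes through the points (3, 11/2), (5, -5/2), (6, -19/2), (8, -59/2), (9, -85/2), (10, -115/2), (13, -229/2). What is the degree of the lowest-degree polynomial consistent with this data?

Divided differences on the nodes 3, 5, 6, 8, 9, 10, 13:
  order 0: 11/2  -5/2  -19/2  -59/2  -85/2  -115/2  -229/2
  order 1: -4  -7  -10  -13  -15  -19
  order 2: -1  -1  -1  -1  -1
  order 3: 0  0  0  0
  order 4: 0  0  0
  order 5: 0  0
  order 6: 0
The order-2 divided differences are all -1 (nonzero) and every higher order vanishes, so the data lies on a polynomial of degree exactly 2.

2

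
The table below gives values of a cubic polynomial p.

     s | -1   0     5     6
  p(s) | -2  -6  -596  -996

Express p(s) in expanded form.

p(s) = -4s^3 - 3s^2 - 3s - 6

Write p(s) = as^3 + bs^2 + cs + d. Substituting each data point gives a linear system:
  -a + b - c + d = -2
  d = -6
  125a + 25b + 5c + d = -596
  216a + 36b + 6c + d = -996
Solving the system yields a = -4, b = -3, c = -3, d = -6.
So p(s) = -4s³ - 3s² - 3s - 6.
Check: p(5) = -596. ✓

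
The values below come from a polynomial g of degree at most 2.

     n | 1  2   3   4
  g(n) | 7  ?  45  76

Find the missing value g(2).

On equispaced nodes a degree-2 polynomial has vanishing third forward difference, so
  - g(1) + 3·g(2) - 3·g(3) + g(4) = 0.
Substituting the known values and solving for g(2):
  3·g(2) = 66
  g(2) = 22.

22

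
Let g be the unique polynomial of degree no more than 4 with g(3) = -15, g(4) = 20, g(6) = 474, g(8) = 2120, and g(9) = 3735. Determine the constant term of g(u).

0

Write g(u) = au^4 + bu^3 + cu^2 + du + e. Substituting each data point gives a linear system:
  81a + 27b + 9c + 3d + e = -15
  256a + 64b + 16c + 4d + e = 20
  1296a + 216b + 36c + 6d + e = 474
  4096a + 512b + 64c + 8d + e = 2120
  6561a + 729b + 81c + 9d + e = 3735
Solving the system yields a = 1, b = -4, c = 1, d = 1, e = 0.
So g(u) = u^4 - 4u^3 + u^2 + u.
The constant term is 0.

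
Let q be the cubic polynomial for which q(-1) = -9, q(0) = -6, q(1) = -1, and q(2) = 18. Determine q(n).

q(n) = 2n^3 + n^2 + 2n - 6

Write q(n) = an^3 + bn^2 + cn + d. Substituting each data point gives a linear system:
  -a + b - c + d = -9
  d = -6
  a + b + c + d = -1
  8a + 4b + 2c + d = 18
Solving the system yields a = 2, b = 1, c = 2, d = -6.
So q(n) = 2n³ + n² + 2n - 6.
Check: q(-1) = -9. ✓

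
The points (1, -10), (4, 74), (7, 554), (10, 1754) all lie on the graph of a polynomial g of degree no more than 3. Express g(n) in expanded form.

Using the Lagrange interpolation formula with nodes 1, 4, 7, 10:
  L_0(n) = (n - 4)(n - 7)(n - 10) / -162
  L_1(n) = (n - 1)(n - 7)(n - 10) / 54
  L_2(n) = (n - 1)(n - 4)(n - 10) / -54
  L_3(n) = (n - 1)(n - 4)(n - 7) / 162
Then g(n) = -10·L_0(n) + 74·L_1(n) + 554·L_2(n) + 1754·L_3(n).
Expanding and collecting terms gives g(n) = 2n³ - 2n² - 4n - 6.
Check: g(7) = 554. ✓

g(n) = 2n^3 - 2n^2 - 4n - 6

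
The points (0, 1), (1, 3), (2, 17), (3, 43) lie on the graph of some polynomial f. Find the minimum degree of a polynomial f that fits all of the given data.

2

Forward differences of the values at n = 0, 1, 2, 3:
  f  : 1  3  17  43
  Δ  : 2  14  26
  Δ^2: 12  12
  Δ^3: 0
The second differences are constant (12) and nonzero, while all higher differences vanish, so the minimal degree is 2.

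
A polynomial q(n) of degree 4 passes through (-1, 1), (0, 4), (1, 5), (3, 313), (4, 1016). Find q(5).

2509

Write q(n) = an^4 + bn^3 + cn^2 + dn + e. Substituting each data point gives a linear system:
  a - b + c - d + e = 1
  e = 4
  a + b + c + d + e = 5
  81a + 27b + 9c + 3d + e = 313
  256a + 64b + 16c + 4d + e = 1016
Solving the system yields a = 4, b = 1, c = -5, d = 1, e = 4.
So q(n) = 4n⁴ + n³ - 5n² + n + 4.
Then q(5) = 2509.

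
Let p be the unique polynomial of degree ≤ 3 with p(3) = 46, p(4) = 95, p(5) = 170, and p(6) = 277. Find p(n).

Write p(n) = an^3 + bn^2 + cn + d. Substituting each data point gives a linear system:
  27a + 9b + 3c + d = 46
  64a + 16b + 4c + d = 95
  125a + 25b + 5c + d = 170
  216a + 36b + 6c + d = 277
Solving the system yields a = 1, b = 1, c = 5, d = -5.
So p(n) = n^3 + n^2 + 5n - 5.
Check: p(4) = 95. ✓

p(n) = n^3 + n^2 + 5n - 5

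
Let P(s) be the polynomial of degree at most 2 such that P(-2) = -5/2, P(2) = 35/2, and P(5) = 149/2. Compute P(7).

265/2

Using the Lagrange interpolation formula with nodes -2, 2, 5:
  L_0(s) = (s - 2)(s - 5) / 28
  L_1(s) = (s + 2)(s - 5) / -12
  L_2(s) = (s + 2)(s - 2) / 21
Then P(s) = -5/2·L_0(s) + 35/2·L_1(s) + 149/2·L_2(s).
Expanding and collecting terms gives P(s) = 2s² + 5s - 1/2.
Evaluating at s = 7: P(7) = 265/2.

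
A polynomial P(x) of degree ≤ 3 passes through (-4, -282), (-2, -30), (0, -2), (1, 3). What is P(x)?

P(x) = 5x^3 + 2x^2 - 2x - 2

Write P(x) = ax^3 + bx^2 + cx + d. Substituting each data point gives a linear system:
  -64a + 16b - 4c + d = -282
  -8a + 4b - 2c + d = -30
  d = -2
  a + b + c + d = 3
Solving the system yields a = 5, b = 2, c = -2, d = -2.
So P(x) = 5x^3 + 2x^2 - 2x - 2.
Check: P(1) = 3. ✓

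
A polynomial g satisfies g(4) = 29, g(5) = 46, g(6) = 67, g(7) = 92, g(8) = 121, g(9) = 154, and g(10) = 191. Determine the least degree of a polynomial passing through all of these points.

Forward differences of the values at s = 4, 5, 6, 7, 8, 9, 10:
  g  : 29  46  67  92  121  154  191
  Δ  : 17  21  25  29  33  37
  Δ^2: 4  4  4  4  4
  Δ^3: 0  0  0  0
  Δ^4: 0  0  0
  Δ^5: 0  0
  Δ^6: 0
The second differences are constant (4) and nonzero, while all higher differences vanish, so the minimal degree is 2.

2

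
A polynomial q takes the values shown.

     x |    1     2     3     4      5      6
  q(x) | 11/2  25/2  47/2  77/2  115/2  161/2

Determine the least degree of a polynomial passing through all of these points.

2

Forward differences of the values at x = 1, 2, 3, 4, 5, 6:
  q  : 11/2  25/2  47/2  77/2  115/2  161/2
  Δ  : 7  11  15  19  23
  Δ^2: 4  4  4  4
  Δ^3: 0  0  0
  Δ^4: 0  0
  Δ^5: 0
The second differences are constant (4) and nonzero, while all higher differences vanish, so the minimal degree is 2.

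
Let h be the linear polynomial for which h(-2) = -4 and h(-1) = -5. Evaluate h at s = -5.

Using the Lagrange interpolation formula with nodes -2, -1:
  L_0(s) = (s + 1) / -1
  L_1(s) = (s + 2) / 1
Then h(s) = -4·L_0(s) - 5·L_1(s).
Expanding and collecting terms gives h(s) = -s - 6.
Evaluating at s = -5: h(-5) = -1.

-1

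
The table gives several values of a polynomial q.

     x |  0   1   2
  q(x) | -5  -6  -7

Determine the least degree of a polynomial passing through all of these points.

Forward differences of the values at x = 0, 1, 2:
  q  : -5  -6  -7
  Δ  : -1  -1
  Δ^2: 0
The first differences are constant (-1) and nonzero, while all higher differences vanish, so the minimal degree is 1.

1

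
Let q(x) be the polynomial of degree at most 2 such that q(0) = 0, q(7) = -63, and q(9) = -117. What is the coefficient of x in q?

5

Write q(x) = ax^2 + bx + c. Substituting each data point gives a linear system:
  c = 0
  49a + 7b + c = -63
  81a + 9b + c = -117
Solving the system yields a = -2, b = 5, c = 0.
So q(x) = -2x^2 + 5x.
The coefficient of x is 5.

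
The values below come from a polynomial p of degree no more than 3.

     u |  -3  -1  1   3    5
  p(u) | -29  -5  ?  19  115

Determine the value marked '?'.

The 4 known points determine the degree-3 polynomial uniquely.
Write p(u) = au^3 + bu^2 + cu + d. Substituting each data point gives a linear system:
  -27a + 9b - 3c + d = -29
  -a + b - c + d = -5
  27a + 9b + 3c + d = 19
  125a + 25b + 5c + d = 115
Solving the system yields a = 1, b = 0, c = -1, d = -5.
So p(u) = u^3 - u - 5.
Then p(1) = -5.

-5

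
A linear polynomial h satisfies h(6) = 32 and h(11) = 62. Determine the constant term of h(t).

Write h(t) = at + b. Substituting each data point gives a linear system:
  6a + b = 32
  11a + b = 62
Solving the system yields a = 6, b = -4.
So h(t) = 6t - 4.
The constant term is -4.

-4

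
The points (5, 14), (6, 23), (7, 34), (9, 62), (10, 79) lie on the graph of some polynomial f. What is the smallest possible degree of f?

Divided differences on the nodes 5, 6, 7, 9, 10:
  order 0: 14  23  34  62  79
  order 1: 9  11  14  17
  order 2: 1  1  1
  order 3: 0  0
  order 4: 0
The order-2 divided differences are all 1 (nonzero) and every higher order vanishes, so the data lies on a polynomial of degree exactly 2.

2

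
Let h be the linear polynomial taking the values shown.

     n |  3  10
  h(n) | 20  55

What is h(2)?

15

Using the Lagrange interpolation formula with nodes 3, 10:
  L_0(n) = (n - 10) / -7
  L_1(n) = (n - 3) / 7
Then h(n) = 20·L_0(n) + 55·L_1(n).
Expanding and collecting terms gives h(n) = 5n + 5.
Evaluating at n = 2: h(2) = 15.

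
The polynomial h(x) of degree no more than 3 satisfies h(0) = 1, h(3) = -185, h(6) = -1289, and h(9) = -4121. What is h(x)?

h(x) = -5x^3 - 6x^2 + x + 1

Using the Lagrange interpolation formula with nodes 0, 3, 6, 9:
  L_0(x) = (x - 3)(x - 6)(x - 9) / -162
  L_1(x) = x(x - 6)(x - 9) / 54
  L_2(x) = x(x - 3)(x - 9) / -54
  L_3(x) = x(x - 3)(x - 6) / 162
Then h(x) = 1·L_0(x) - 185·L_1(x) - 1289·L_2(x) - 4121·L_3(x).
Expanding and collecting terms gives h(x) = -5x³ - 6x² + x + 1.
Check: h(9) = -4121. ✓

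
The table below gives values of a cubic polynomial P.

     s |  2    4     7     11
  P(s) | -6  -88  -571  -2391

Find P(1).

-1

Using the Lagrange interpolation formula with nodes 2, 4, 7, 11:
  L_0(s) = (s - 4)(s - 7)(s - 11) / -90
  L_1(s) = (s - 2)(s - 7)(s - 11) / 42
  L_2(s) = (s - 2)(s - 4)(s - 11) / -60
  L_3(s) = (s - 2)(s - 4)(s - 7) / 252
Then P(s) = -6·L_0(s) - 88·L_1(s) - 571·L_2(s) - 2391·L_3(s).
Expanding and collecting terms gives P(s) = -2s³ + 2s² + 3s - 4.
Evaluating at s = 1: P(1) = -1.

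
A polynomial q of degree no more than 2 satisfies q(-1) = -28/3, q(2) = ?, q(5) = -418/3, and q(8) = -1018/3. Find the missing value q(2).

On equispaced nodes a degree-2 polynomial has vanishing third forward difference, so
  - q(-1) + 3·q(2) - 3·q(5) + q(8) = 0.
Substituting the known values and solving for q(2):
  3·q(2) = -88
  q(2) = -88/3.

-88/3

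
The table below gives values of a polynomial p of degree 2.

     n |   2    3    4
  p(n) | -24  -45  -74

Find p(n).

p(n) = -4n^2 - n - 6

Write p(n) = an^2 + bn + c. Substituting each data point gives a linear system:
  4a + 2b + c = -24
  9a + 3b + c = -45
  16a + 4b + c = -74
Solving the system yields a = -4, b = -1, c = -6.
So p(n) = -4n^2 - n - 6.
Check: p(4) = -74. ✓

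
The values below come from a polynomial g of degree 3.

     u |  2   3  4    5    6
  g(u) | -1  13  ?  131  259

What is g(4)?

53

The 4 known points determine the degree-3 polynomial uniquely.
Write g(u) = au^3 + bu^2 + cu + d. Substituting each data point gives a linear system:
  8a + 4b + 2c + d = -1
  27a + 9b + 3c + d = 13
  125a + 25b + 5c + d = 131
  216a + 36b + 6c + d = 259
Solving the system yields a = 2, b = -5, c = 1, d = 1.
So g(u) = 2u^3 - 5u^2 + u + 1.
Then g(4) = 53.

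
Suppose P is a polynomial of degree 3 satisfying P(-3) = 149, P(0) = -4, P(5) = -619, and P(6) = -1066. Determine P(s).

Using the Lagrange interpolation formula with nodes -3, 0, 5, 6:
  L_0(s) = s(s - 5)(s - 6) / -216
  L_1(s) = (s + 3)(s - 5)(s - 6) / 90
  L_2(s) = (s + 3)s(s - 6) / -40
  L_3(s) = (s + 3)s(s - 5) / 54
Then P(s) = 149·L_0(s) - 4·L_1(s) - 619·L_2(s) - 1066·L_3(s).
Expanding and collecting terms gives P(s) = -5s^3 + s^2 - 3s - 4.
Check: P(-3) = 149. ✓

P(s) = -5s^3 + s^2 - 3s - 4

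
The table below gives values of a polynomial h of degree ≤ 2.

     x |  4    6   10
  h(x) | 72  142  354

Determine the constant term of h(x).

4

Write h(x) = ax^2 + bx + c. Substituting each data point gives a linear system:
  16a + 4b + c = 72
  36a + 6b + c = 142
  100a + 10b + c = 354
Solving the system yields a = 3, b = 5, c = 4.
So h(x) = 3x^2 + 5x + 4.
The constant term is 4.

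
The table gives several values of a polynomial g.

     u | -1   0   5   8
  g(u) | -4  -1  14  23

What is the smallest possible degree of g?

1

Divided differences on the nodes -1, 0, 5, 8:
  order 0: -4  -1  14  23
  order 1: 3  3  3
  order 2: 0  0
  order 3: 0
The order-1 divided differences are all 3 (nonzero) and every higher order vanishes, so the data lies on a polynomial of degree exactly 1.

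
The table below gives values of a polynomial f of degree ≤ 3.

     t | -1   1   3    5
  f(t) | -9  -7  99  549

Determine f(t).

Write f(t) = at^3 + bt^2 + ct + d. Substituting each data point gives a linear system:
  -a + b - c + d = -9
  a + b + c + d = -7
  27a + 9b + 3c + d = 99
  125a + 25b + 5c + d = 549
Solving the system yields a = 5, b = -2, c = -4, d = -6.
So f(t) = 5t^3 - 2t^2 - 4t - 6.
Check: f(3) = 99. ✓

f(t) = 5t^3 - 2t^2 - 4t - 6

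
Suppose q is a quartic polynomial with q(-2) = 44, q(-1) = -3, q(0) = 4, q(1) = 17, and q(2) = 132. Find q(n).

q(n) = 6n^4 + 4n^3 - 3n^2 + 6n + 4

Write q(n) = an^4 + bn^3 + cn^2 + dn + e. Substituting each data point gives a linear system:
  16a - 8b + 4c - 2d + e = 44
  a - b + c - d + e = -3
  e = 4
  a + b + c + d + e = 17
  16a + 8b + 4c + 2d + e = 132
Solving the system yields a = 6, b = 4, c = -3, d = 6, e = 4.
So q(n) = 6n^4 + 4n^3 - 3n^2 + 6n + 4.
Check: q(0) = 4. ✓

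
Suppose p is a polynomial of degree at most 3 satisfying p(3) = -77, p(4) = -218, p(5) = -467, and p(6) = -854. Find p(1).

1

Write p(s) = as^3 + bs^2 + cs + d. Substituting each data point gives a linear system:
  27a + 9b + 3c + d = -77
  64a + 16b + 4c + d = -218
  125a + 25b + 5c + d = -467
  216a + 36b + 6c + d = -854
Solving the system yields a = -5, b = 6, c = 2, d = -2.
So p(s) = -5s^3 + 6s^2 + 2s - 2.
Then p(1) = 1.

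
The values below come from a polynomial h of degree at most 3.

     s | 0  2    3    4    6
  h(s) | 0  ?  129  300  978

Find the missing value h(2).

The 4 known points determine the degree-3 polynomial uniquely.
Write h(s) = as^3 + bs^2 + cs + d. Substituting each data point gives a linear system:
  d = 0
  27a + 9b + 3c + d = 129
  64a + 16b + 4c + d = 300
  216a + 36b + 6c + d = 978
Solving the system yields a = 4, b = 4, c = -5, d = 0.
So h(s) = 4s³ + 4s² - 5s.
Then h(2) = 38.

38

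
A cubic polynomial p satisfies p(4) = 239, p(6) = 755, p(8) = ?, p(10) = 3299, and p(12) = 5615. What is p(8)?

1727

On equispaced nodes a degree-3 polynomial has vanishing fourth forward difference, so
  p(4) - 4·p(6) + 6·p(8) - 4·p(10) + p(12) = 0.
Substituting the known values and solving for p(8):
  6·p(8) = 10362
  p(8) = 1727.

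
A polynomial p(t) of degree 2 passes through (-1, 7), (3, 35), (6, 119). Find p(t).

p(t) = 3t^2 + t + 5

Write p(t) = at^2 + bt + c. Substituting each data point gives a linear system:
  a - b + c = 7
  9a + 3b + c = 35
  36a + 6b + c = 119
Solving the system yields a = 3, b = 1, c = 5.
So p(t) = 3t^2 + t + 5.
Check: p(-1) = 7. ✓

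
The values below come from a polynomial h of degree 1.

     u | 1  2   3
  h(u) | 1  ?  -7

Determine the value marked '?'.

On equispaced nodes a degree-1 polynomial has vanishing second forward difference, so
  h(1) - 2·h(2) + h(3) = 0.
Substituting the known values and solving for h(2):
  -2·h(2) = 6
  h(2) = -3.

-3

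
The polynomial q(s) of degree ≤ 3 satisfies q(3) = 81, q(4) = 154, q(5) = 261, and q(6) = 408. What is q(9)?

Forward differences of the values at s = 3, 4, 5, 6:
  q  : 81  154  261  408
  Δ  : 73  107  147
  Δ^2: 34  40
  Δ^3: 6
The third differences are constant, confirming degree 3.
Interpolating (Newton forward form) and evaluating at s = 9 gives q(9) = 1149.

1149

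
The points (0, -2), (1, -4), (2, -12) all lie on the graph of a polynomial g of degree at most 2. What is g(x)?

Using the Lagrange interpolation formula with nodes 0, 1, 2:
  L_0(x) = (x - 1)(x - 2) / 2
  L_1(x) = x(x - 2) / -1
  L_2(x) = x(x - 1) / 2
Then g(x) = -2·L_0(x) - 4·L_1(x) - 12·L_2(x).
Expanding and collecting terms gives g(x) = -3x^2 + x - 2.
Check: g(0) = -2. ✓

g(x) = -3x^2 + x - 2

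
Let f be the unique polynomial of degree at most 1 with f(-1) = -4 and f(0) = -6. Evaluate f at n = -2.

-2

Write f(n) = an + b. Substituting each data point gives a linear system:
  -a + b = -4
  b = -6
Solving the system yields a = -2, b = -6.
So f(n) = -2n - 6.
Then f(-2) = -2.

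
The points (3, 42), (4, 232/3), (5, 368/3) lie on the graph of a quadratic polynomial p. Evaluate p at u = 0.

-4

Forward differences of the values at u = 3, 4, 5:
  p  : 42  232/3  368/3
  Δ  : 106/3  136/3
  Δ^2: 10
The second differences are constant, confirming degree 2.
Interpolating (Newton forward form) and evaluating at u = 0 gives p(0) = -4.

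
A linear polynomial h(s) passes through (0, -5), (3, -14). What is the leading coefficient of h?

-3

Write h(s) = as + b. Substituting each data point gives a linear system:
  b = -5
  3a + b = -14
Solving the system yields a = -3, b = -5.
So h(s) = -3s - 5.
The leading coefficient is -3.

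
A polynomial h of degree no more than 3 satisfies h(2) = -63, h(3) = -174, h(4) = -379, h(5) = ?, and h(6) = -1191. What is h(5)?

On equispaced nodes a degree-3 polynomial has vanishing fourth forward difference, so
  h(2) - 4·h(3) + 6·h(4) - 4·h(5) + h(6) = 0.
Substituting the known values and solving for h(5):
  -4·h(5) = 2832
  h(5) = -708.

-708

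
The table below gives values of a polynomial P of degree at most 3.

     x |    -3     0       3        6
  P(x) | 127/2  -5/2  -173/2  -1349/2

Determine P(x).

P(x) = -3x^3 - x^2 + 2x - 5/2

Using the Lagrange interpolation formula with nodes -3, 0, 3, 6:
  L_0(x) = x(x - 3)(x - 6) / -162
  L_1(x) = (x + 3)(x - 3)(x - 6) / 54
  L_2(x) = (x + 3)x(x - 6) / -54
  L_3(x) = (x + 3)x(x - 3) / 162
Then P(x) = 127/2·L_0(x) - 5/2·L_1(x) - 173/2·L_2(x) - 1349/2·L_3(x).
Expanding and collecting terms gives P(x) = -3x^3 - x^2 + 2x - 5/2.
Check: P(0) = -5/2. ✓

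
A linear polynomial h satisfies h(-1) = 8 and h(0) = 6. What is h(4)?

-2

Write h(x) = ax + b. Substituting each data point gives a linear system:
  -a + b = 8
  b = 6
Solving the system yields a = -2, b = 6.
So h(x) = -2x + 6.
Then h(4) = -2.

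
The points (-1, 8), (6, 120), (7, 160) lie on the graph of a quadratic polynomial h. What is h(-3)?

Using the Lagrange interpolation formula with nodes -1, 6, 7:
  L_0(x) = (x - 6)(x - 7) / 56
  L_1(x) = (x + 1)(x - 7) / -7
  L_2(x) = (x + 1)(x - 6) / 8
Then h(x) = 8·L_0(x) + 120·L_1(x) + 160·L_2(x).
Expanding and collecting terms gives h(x) = 3x² + x + 6.
Evaluating at x = -3: h(-3) = 30.

30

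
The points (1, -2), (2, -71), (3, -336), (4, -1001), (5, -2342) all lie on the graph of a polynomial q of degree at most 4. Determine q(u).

Write q(u) = au^4 + bu^3 + cu^2 + du + e. Substituting each data point gives a linear system:
  a + b + c + d + e = -2
  16a + 8b + 4c + 2d + e = -71
  81a + 27b + 9c + 3d + e = -336
  256a + 64b + 16c + 4d + e = -1001
  625a + 125b + 25c + 5d + e = -2342
Solving the system yields a = -3, b = -4, c = 1, d = 1, e = 3.
So q(u) = -3u⁴ - 4u³ + u² + u + 3.
Check: q(2) = -71. ✓

q(u) = -3u^4 - 4u^3 + u^2 + u + 3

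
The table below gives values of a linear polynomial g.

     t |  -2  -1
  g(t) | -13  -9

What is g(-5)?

Write g(t) = at + b. Substituting each data point gives a linear system:
  -2a + b = -13
  -a + b = -9
Solving the system yields a = 4, b = -5.
So g(t) = 4t - 5.
Then g(-5) = -25.

-25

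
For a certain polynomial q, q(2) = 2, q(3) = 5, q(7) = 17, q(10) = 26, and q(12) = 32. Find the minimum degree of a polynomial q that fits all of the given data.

1

Divided differences on the nodes 2, 3, 7, 10, 12:
  order 0: 2  5  17  26  32
  order 1: 3  3  3  3
  order 2: 0  0  0
  order 3: 0  0
  order 4: 0
The order-1 divided differences are all 3 (nonzero) and every higher order vanishes, so the data lies on a polynomial of degree exactly 1.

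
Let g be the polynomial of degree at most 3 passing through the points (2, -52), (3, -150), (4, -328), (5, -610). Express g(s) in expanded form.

Using the Lagrange interpolation formula with nodes 2, 3, 4, 5:
  L_0(s) = (s - 3)(s - 4)(s - 5) / -6
  L_1(s) = (s - 2)(s - 4)(s - 5) / 2
  L_2(s) = (s - 2)(s - 3)(s - 5) / -2
  L_3(s) = (s - 2)(s - 3)(s - 4) / 6
Then g(s) = -52·L_0(s) - 150·L_1(s) - 328·L_2(s) - 610·L_3(s).
Expanding and collecting terms gives g(s) = -4s³ - 4s² - 2s.
Check: g(4) = -328. ✓

g(s) = -4s^3 - 4s^2 - 2s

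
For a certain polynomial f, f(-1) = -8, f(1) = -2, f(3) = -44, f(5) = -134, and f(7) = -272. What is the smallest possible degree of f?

Forward differences of the values at x = -1, 1, 3, 5, 7:
  f  : -8  -2  -44  -134  -272
  Δ  : 6  -42  -90  -138
  Δ^2: -48  -48  -48
  Δ^3: 0  0
  Δ^4: 0
The second differences are constant (-48) and nonzero, while all higher differences vanish, so the minimal degree is 2.

2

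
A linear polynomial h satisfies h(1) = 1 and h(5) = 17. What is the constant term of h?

-3

Write h(t) = at + b. Substituting each data point gives a linear system:
  a + b = 1
  5a + b = 17
Solving the system yields a = 4, b = -3.
So h(t) = 4t - 3.
The constant term is -3.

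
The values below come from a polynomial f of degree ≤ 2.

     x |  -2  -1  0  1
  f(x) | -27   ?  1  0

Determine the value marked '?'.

The 3 known points determine the degree-2 polynomial uniquely.
Write f(x) = ax^2 + bx + c. Substituting each data point gives a linear system:
  4a - 2b + c = -27
  c = 1
  a + b + c = 0
Solving the system yields a = -5, b = 4, c = 1.
So f(x) = -5x² + 4x + 1.
Then f(-1) = -8.

-8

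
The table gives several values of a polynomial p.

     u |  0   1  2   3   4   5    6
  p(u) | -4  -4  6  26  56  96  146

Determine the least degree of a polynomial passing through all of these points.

Forward differences of the values at u = 0, 1, 2, 3, 4, 5, 6:
  p  : -4  -4  6  26  56  96  146
  Δ  : 0  10  20  30  40  50
  Δ^2: 10  10  10  10  10
  Δ^3: 0  0  0  0
  Δ^4: 0  0  0
  Δ^5: 0  0
  Δ^6: 0
The second differences are constant (10) and nonzero, while all higher differences vanish, so the minimal degree is 2.

2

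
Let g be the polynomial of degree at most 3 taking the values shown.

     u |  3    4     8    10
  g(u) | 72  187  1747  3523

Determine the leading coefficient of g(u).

Write g(u) = au^3 + bu^2 + cu + d. Substituting each data point gives a linear system:
  27a + 9b + 3c + d = 72
  64a + 16b + 4c + d = 187
  512a + 64b + 8c + d = 1747
  1000a + 100b + 10c + d = 3523
Solving the system yields a = 4, b = -5, c = 2, d = 3.
So g(u) = 4u^3 - 5u^2 + 2u + 3.
The leading coefficient is 4.

4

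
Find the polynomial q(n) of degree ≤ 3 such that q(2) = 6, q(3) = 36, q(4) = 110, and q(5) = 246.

q(n) = 3n^3 - 5n^2 - 2n + 6

Using the Lagrange interpolation formula with nodes 2, 3, 4, 5:
  L_0(n) = (n - 3)(n - 4)(n - 5) / -6
  L_1(n) = (n - 2)(n - 4)(n - 5) / 2
  L_2(n) = (n - 2)(n - 3)(n - 5) / -2
  L_3(n) = (n - 2)(n - 3)(n - 4) / 6
Then q(n) = 6·L_0(n) + 36·L_1(n) + 110·L_2(n) + 246·L_3(n).
Expanding and collecting terms gives q(n) = 3n^3 - 5n^2 - 2n + 6.
Check: q(4) = 110. ✓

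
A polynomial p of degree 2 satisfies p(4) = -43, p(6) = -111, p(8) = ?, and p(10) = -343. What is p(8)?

The 3 known points determine the degree-2 polynomial uniquely.
Write p(n) = an^2 + bn + c. Substituting each data point gives a linear system:
  16a + 4b + c = -43
  36a + 6b + c = -111
  100a + 10b + c = -343
Solving the system yields a = -4, b = 6, c = -3.
So p(n) = -4n² + 6n - 3.
Then p(8) = -211.

-211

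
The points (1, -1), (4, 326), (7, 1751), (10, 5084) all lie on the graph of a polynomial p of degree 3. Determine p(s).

Write p(s) = as^3 + bs^2 + cs + d. Substituting each data point gives a linear system:
  a + b + c + d = -1
  64a + 16b + 4c + d = 326
  343a + 49b + 7c + d = 1751
  1000a + 100b + 10c + d = 5084
Solving the system yields a = 5, b = 1, c = -1, d = -6.
So p(s) = 5s^3 + s^2 - s - 6.
Check: p(1) = -1. ✓

p(s) = 5s^3 + s^2 - s - 6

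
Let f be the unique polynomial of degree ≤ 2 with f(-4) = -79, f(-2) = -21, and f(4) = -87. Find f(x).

Using the Lagrange interpolation formula with nodes -4, -2, 4:
  L_0(x) = (x + 2)(x - 4) / 16
  L_1(x) = (x + 4)(x - 4) / -12
  L_2(x) = (x + 4)(x + 2) / 48
Then f(x) = -79·L_0(x) - 21·L_1(x) - 87·L_2(x).
Expanding and collecting terms gives f(x) = -5x^2 - x - 3.
Check: f(-2) = -21. ✓

f(x) = -5x^2 - x - 3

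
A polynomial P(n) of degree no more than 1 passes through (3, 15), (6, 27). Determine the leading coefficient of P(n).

Write P(n) = an + b. Substituting each data point gives a linear system:
  3a + b = 15
  6a + b = 27
Solving the system yields a = 4, b = 3.
So P(n) = 4n + 3.
The leading coefficient is 4.

4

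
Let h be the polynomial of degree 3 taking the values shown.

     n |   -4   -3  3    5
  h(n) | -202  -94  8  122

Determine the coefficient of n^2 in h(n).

-5

Write h(n) = an^3 + bn^2 + cn + d. Substituting each data point gives a linear system:
  -64a + 16b - 4c + d = -202
  -27a + 9b - 3c + d = -94
  27a + 9b + 3c + d = 8
  125a + 25b + 5c + d = 122
Solving the system yields a = 2, b = -5, c = -1, d = 2.
So h(n) = 2n³ - 5n² - n + 2.
The coefficient of n^2 is -5.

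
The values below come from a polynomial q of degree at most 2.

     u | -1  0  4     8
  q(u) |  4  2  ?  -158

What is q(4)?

-46

The 3 known points determine the degree-2 polynomial uniquely.
Write q(u) = au^2 + bu + c. Substituting each data point gives a linear system:
  a - b + c = 4
  c = 2
  64a + 8b + c = -158
Solving the system yields a = -2, b = -4, c = 2.
So q(u) = -2u² - 4u + 2.
Then q(4) = -46.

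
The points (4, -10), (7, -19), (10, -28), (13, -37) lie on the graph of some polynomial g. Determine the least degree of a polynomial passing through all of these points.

Forward differences of the values at t = 4, 7, 10, 13:
  g  : -10  -19  -28  -37
  Δ  : -9  -9  -9
  Δ^2: 0  0
  Δ^3: 0
The first differences are constant (-9) and nonzero, while all higher differences vanish, so the minimal degree is 1.

1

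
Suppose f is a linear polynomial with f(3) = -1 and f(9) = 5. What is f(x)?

Write f(x) = ax + b. Substituting each data point gives a linear system:
  3a + b = -1
  9a + b = 5
Solving the system yields a = 1, b = -4.
So f(x) = x - 4.
Check: f(3) = -1. ✓

f(x) = x - 4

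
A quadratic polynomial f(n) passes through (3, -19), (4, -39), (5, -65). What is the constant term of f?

5

Write f(n) = an^2 + bn + c. Substituting each data point gives a linear system:
  9a + 3b + c = -19
  16a + 4b + c = -39
  25a + 5b + c = -65
Solving the system yields a = -3, b = 1, c = 5.
So f(n) = -3n^2 + n + 5.
The constant term is 5.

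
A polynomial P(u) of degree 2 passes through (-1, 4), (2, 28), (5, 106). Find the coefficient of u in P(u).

Write P(u) = au^2 + bu + c. Substituting each data point gives a linear system:
  a - b + c = 4
  4a + 2b + c = 28
  25a + 5b + c = 106
Solving the system yields a = 3, b = 5, c = 6.
So P(u) = 3u^2 + 5u + 6.
The coefficient of u is 5.

5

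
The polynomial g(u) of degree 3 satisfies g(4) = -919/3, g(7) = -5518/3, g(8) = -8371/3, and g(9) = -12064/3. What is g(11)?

-22402/3

Write g(u) = au^3 + bu^2 + cu + d. Substituting each data point gives a linear system:
  64a + 16b + 4c + d = -919/3
  343a + 49b + 7c + d = -5518/3
  512a + 64b + 8c + d = -8371/3
  729a + 81b + 9c + d = -12064/3
Solving the system yields a = -6, b = 4, c = 3, d = 5/3.
So g(u) = -6u³ + 4u² + 3u + 5/3.
Then g(11) = -22402/3.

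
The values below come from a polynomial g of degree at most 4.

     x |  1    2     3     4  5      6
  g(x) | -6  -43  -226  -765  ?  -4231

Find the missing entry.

-1966

The 5 known points determine the degree-4 polynomial uniquely.
Write g(x) = ax^4 + bx^3 + cx^2 + dx + e. Substituting each data point gives a linear system:
  a + b + c + d + e = -6
  16a + 8b + 4c + 2d + e = -43
  81a + 27b + 9c + 3d + e = -226
  256a + 64b + 16c + 4d + e = -765
  1296a + 216b + 36c + 6d + e = -4231
Solving the system yields a = -4, b = 5, c = -3, d = -3, e = -1.
So g(x) = -4x⁴ + 5x³ - 3x² - 3x - 1.
Then g(5) = -1966.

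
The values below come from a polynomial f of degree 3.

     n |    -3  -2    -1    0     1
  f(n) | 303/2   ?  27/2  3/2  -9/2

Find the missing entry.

111/2

On equispaced nodes a degree-3 polynomial has vanishing fourth forward difference, so
  f(-3) - 4·f(-2) + 6·f(-1) - 4·f(0) + f(1) = 0.
Substituting the known values and solving for f(-2):
  -4·f(-2) = -222
  f(-2) = 111/2.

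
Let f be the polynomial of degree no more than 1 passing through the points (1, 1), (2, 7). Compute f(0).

-5

Using the Lagrange interpolation formula with nodes 1, 2:
  L_0(x) = (x - 2) / -1
  L_1(x) = (x - 1) / 1
Then f(x) = 1·L_0(x) + 7·L_1(x).
Expanding and collecting terms gives f(x) = 6x - 5.
Evaluating at x = 0: f(0) = -5.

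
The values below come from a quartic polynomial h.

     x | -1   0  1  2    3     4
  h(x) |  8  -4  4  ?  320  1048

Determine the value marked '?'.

62

The 5 known points determine the degree-4 polynomial uniquely.
Write h(x) = ax^4 + bx^3 + cx^2 + dx + e. Substituting each data point gives a linear system:
  a - b + c - d + e = 8
  e = -4
  a + b + c + d + e = 4
  81a + 27b + 9c + 3d + e = 320
  256a + 64b + 16c + 4d + e = 1048
Solving the system yields a = 5, b = -5, c = 5, d = 3, e = -4.
So h(x) = 5x⁴ - 5x³ + 5x² + 3x - 4.
Then h(2) = 62.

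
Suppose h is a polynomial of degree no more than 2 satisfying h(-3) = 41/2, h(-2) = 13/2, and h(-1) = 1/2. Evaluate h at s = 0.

5/2

Using the Lagrange interpolation formula with nodes -3, -2, -1:
  L_0(s) = (s + 2)(s + 1) / 2
  L_1(s) = (s + 3)(s + 1) / -1
  L_2(s) = (s + 3)(s + 2) / 2
Then h(s) = 41/2·L_0(s) + 13/2·L_1(s) + 1/2·L_2(s).
Expanding and collecting terms gives h(s) = 4s^2 + 6s + 5/2.
Evaluating at s = 0: h(0) = 5/2.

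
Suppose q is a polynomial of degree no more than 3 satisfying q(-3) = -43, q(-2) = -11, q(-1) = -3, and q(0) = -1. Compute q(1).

Write q(s) = as^3 + bs^2 + cs + d. Substituting each data point gives a linear system:
  -27a + 9b - 3c + d = -43
  -8a + 4b - 2c + d = -11
  -a + b - c + d = -3
  d = -1
Solving the system yields a = 3, b = 6, c = 5, d = -1.
So q(s) = 3s^3 + 6s^2 + 5s - 1.
Then q(1) = 13.

13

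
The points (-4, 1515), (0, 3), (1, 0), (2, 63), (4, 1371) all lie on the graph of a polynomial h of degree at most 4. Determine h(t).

h(t) = 6t^4 - t^3 - 6t^2 - 2t + 3

Write h(t) = at^4 + bt^3 + ct^2 + dt + e. Substituting each data point gives a linear system:
  256a - 64b + 16c - 4d + e = 1515
  e = 3
  a + b + c + d + e = 0
  16a + 8b + 4c + 2d + e = 63
  256a + 64b + 16c + 4d + e = 1371
Solving the system yields a = 6, b = -1, c = -6, d = -2, e = 3.
So h(t) = 6t^4 - t^3 - 6t^2 - 2t + 3.
Check: h(0) = 3. ✓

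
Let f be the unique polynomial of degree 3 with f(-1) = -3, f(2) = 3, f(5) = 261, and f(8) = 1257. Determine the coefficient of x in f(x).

-3

Write f(x) = ax^3 + bx^2 + cx + d. Substituting each data point gives a linear system:
  -a + b - c + d = -3
  8a + 4b + 2c + d = 3
  125a + 25b + 5c + d = 261
  512a + 64b + 8c + d = 1257
Solving the system yields a = 3, b = -4, c = -3, d = 1.
So f(x) = 3x^3 - 4x^2 - 3x + 1.
The coefficient of x is -3.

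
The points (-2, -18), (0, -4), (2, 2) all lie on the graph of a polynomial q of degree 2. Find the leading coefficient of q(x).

-1

Write q(x) = ax^2 + bx + c. Substituting each data point gives a linear system:
  4a - 2b + c = -18
  c = -4
  4a + 2b + c = 2
Solving the system yields a = -1, b = 5, c = -4.
So q(x) = -x^2 + 5x - 4.
The leading coefficient is -1.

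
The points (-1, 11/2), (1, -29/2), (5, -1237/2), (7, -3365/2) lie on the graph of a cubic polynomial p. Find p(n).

Write p(n) = an^3 + bn^2 + cn + d. Substituting each data point gives a linear system:
  -a + b - c + d = 11/2
  a + b + c + d = -29/2
  125a + 25b + 5c + d = -1237/2
  343a + 49b + 7c + d = -3365/2
Solving the system yields a = -5, b = 3/2, c = -5, d = -6.
So p(n) = -5n^3 + (3/2)n^2 - 5n - 6.
Check: p(-1) = 11/2. ✓

p(n) = -5n^3 + (3/2)n^2 - 5n - 6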